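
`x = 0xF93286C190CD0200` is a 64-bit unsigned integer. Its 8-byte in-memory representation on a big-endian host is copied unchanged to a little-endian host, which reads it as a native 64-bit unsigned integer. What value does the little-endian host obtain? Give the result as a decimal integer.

Stored big-endian, the bytes at ascending addresses are F9 32 86 C1 90 CD 02 00.
Read back as little-endian, the first byte is least significant, giving 0x0002CD90C18632F9.
0x0002CD90C18632F9 = 788971559203577.

788971559203577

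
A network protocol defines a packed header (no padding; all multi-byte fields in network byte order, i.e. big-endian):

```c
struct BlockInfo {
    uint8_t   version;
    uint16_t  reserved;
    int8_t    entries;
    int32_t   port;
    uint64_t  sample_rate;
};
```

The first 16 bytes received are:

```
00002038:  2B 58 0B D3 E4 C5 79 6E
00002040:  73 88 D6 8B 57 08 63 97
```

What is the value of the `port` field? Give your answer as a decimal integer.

`port` follows `version` (1 B), `reserved` (2 B), `entries` (1 B), so it starts at offset 1 + 2 + 1 = 4 and occupies 4 bytes.
Bytes at offsets 4..7: E4 C5 79 6E.
Big-endian: lowest address holds the most-significant byte.
The bytes are already most-significant first: 0xE4C5796E.
Top bit is set, so as a signed 32-bit value this is 0xE4C5796E − 2^32 = -456820370.

-456820370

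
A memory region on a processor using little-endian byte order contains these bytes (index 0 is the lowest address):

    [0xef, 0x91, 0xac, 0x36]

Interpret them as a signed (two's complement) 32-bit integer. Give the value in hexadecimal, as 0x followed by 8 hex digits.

0x36AC91EF

Little-endian: lowest address holds the least-significant byte.
Reassemble most-significant byte first: 36 AC 91 EF → 0x36AC91EF.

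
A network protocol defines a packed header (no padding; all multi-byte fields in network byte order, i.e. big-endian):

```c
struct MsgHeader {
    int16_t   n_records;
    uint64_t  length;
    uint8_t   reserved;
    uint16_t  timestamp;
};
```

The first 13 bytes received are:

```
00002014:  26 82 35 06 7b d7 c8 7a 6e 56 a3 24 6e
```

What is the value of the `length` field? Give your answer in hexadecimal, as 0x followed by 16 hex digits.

0x35067BD7C87A6E56

`length` follows `n_records` (2 bytes), so it starts at byte offset 2 and occupies 8 bytes.
Bytes at offsets 2..9: 35 06 7B D7 C8 7A 6E 56.
Big-endian: lowest address holds the most-significant byte.
The bytes are already most-significant first: 0x35067BD7C87A6E56.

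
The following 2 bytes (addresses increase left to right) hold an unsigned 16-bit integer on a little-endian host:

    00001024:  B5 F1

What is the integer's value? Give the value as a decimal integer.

In little-endian order the low byte comes first in memory.
Reassemble most-significant byte first: F1 B5 → 0xF1B5.
0xF1B5 = 61877.

61877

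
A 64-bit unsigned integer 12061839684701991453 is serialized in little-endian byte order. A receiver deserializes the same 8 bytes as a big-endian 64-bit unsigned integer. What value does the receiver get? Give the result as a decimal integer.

2103848911805572263

12061839684701991453 in 64-bit hexadecimal is 0xA7644349705F321D.
Stored little-endian, the bytes at ascending addresses are 1D 32 5F 70 49 43 64 A7.
Read back as big-endian, the last byte is least significant, giving 0x1D325F70494364A7.
0x1D325F70494364A7 = 2103848911805572263.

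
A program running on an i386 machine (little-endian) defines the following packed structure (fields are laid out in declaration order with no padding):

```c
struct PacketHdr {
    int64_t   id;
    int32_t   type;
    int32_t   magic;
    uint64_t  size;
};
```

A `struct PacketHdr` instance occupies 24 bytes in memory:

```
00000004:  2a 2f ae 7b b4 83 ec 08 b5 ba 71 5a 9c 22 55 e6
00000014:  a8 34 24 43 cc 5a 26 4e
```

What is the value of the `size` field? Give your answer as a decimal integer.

5631288217419658408

`size` follows `id` (8 B), `type` (4 B), `magic` (4 B), so it starts at offset 8 + 4 + 4 = 16 and occupies 8 bytes.
Bytes at offsets 16..23: A8 34 24 43 CC 5A 26 4E.
Little-endian stores the least-significant byte at the lowest address.
Reassemble most-significant byte first: 4E 26 5A CC 43 24 34 A8 → 0x4E265ACC432434A8.
0x4E265ACC432434A8 = 5631288217419658408.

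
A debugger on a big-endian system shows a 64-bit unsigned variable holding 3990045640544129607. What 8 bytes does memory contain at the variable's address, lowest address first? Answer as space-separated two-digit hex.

3990045640544129607 in hexadecimal, padded to 64 bits, is 0x375F7D5EB23A9247.
Split into bytes (most-significant first): 37 5F 7D 5E B2 3A 92 47.
In big-endian order the high byte comes first in memory.
So the memory order matches the most-significant-first order: 37 5F 7D 5E B2 3A 92 47.

37 5F 7D 5E B2 3A 92 47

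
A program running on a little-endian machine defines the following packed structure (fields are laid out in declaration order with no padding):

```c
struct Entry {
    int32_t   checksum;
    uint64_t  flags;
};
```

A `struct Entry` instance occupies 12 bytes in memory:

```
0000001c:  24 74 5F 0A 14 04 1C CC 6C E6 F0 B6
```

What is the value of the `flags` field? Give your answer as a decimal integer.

`flags` follows `checksum` (4 bytes), so it starts at byte offset 4 and occupies 8 bytes.
Bytes at offsets 4..11: 14 04 1C CC 6C E6 F0 B6.
Little-endian: lowest address holds the least-significant byte.
Reassemble most-significant byte first: B6 F0 E6 6C CC 1C 04 14 → 0xB6F0E66CCC1C0414.
0xB6F0E66CCC1C0414 = 13182289464268686356.

13182289464268686356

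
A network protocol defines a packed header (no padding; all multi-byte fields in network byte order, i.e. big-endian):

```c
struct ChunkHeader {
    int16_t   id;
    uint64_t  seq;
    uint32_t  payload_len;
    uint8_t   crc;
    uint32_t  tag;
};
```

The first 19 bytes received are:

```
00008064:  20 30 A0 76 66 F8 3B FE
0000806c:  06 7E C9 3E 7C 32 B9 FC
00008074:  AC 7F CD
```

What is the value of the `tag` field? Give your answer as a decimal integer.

`tag` follows `id` (2 B), `seq` (8 B), `payload_len` (4 B), `crc` (1 B), so it starts at offset 2 + 8 + 4 + 1 = 15 and occupies 4 bytes.
Bytes at offsets 15..18: FC AC 7F CD.
Big-endian stores the most-significant byte at the lowest address.
The bytes are already most-significant first: 0xFCAC7FCD.
0xFCAC7FCD = 4239163341.

4239163341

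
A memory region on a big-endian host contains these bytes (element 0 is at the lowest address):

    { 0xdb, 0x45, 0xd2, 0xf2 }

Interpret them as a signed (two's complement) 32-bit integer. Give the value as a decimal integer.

-616181006

Big-endian: lowest address holds the most-significant byte.
The bytes are already most-significant first: 0xDB45D2F2.
Top bit is set, so as a signed 32-bit value this is 0xDB45D2F2 − 2^32 = -616181006.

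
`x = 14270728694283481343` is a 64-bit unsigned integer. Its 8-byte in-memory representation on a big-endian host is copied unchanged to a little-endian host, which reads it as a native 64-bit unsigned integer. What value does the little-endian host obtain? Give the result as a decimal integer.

18424434210288700358

14270728694283481343 in 64-bit hexadecimal is 0xC60BD0234CBDB0FF.
Stored big-endian, the bytes at ascending addresses are C6 0B D0 23 4C BD B0 FF.
Read back as little-endian, the first byte is least significant, giving 0xFFB0BD4C23D00BC6.
0xFFB0BD4C23D00BC6 = 18424434210288700358.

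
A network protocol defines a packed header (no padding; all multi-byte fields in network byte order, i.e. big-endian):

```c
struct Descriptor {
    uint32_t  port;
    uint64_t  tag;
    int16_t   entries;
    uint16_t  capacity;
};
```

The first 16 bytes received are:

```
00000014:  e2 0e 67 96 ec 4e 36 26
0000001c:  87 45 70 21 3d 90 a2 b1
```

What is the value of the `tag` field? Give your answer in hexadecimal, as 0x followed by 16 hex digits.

0xEC4E362687457021

`tag` follows `port` (4 bytes), so it starts at byte offset 4 and occupies 8 bytes.
Bytes at offsets 4..11: EC 4E 36 26 87 45 70 21.
Big-endian stores the most-significant byte at the lowest address.
The bytes are already most-significant first: 0xEC4E362687457021.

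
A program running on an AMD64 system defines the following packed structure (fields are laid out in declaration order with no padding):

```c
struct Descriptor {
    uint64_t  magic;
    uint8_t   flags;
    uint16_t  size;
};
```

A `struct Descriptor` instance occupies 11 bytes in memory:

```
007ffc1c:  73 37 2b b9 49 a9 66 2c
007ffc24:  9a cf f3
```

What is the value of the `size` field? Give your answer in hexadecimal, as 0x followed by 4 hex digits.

`size` follows `magic` (8 B), `flags` (1 B), so it starts at offset 8 + 1 = 9 and occupies 2 bytes.
Bytes at offsets 9..10: CF F3.
Little-endian: lowest address holds the least-significant byte.
Reassemble most-significant byte first: F3 CF → 0xF3CF.

0xF3CF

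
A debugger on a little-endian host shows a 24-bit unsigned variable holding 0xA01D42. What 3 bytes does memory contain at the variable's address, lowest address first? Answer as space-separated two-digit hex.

Split into bytes (most-significant first): A0 1D 42.
Little-endian stores the least-significant byte at the lowest address.
So at ascending addresses the bytes are 42 1D A0.

42 1D A0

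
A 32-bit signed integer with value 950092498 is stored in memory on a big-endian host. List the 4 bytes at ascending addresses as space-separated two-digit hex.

950092498 in hexadecimal, padded to 32 bits, is 0x38A142D2.
Split into bytes (most-significant first): 38 A1 42 D2.
Big-endian: lowest address holds the most-significant byte.
So the memory order matches the most-significant-first order: 38 A1 42 D2.

38 A1 42 D2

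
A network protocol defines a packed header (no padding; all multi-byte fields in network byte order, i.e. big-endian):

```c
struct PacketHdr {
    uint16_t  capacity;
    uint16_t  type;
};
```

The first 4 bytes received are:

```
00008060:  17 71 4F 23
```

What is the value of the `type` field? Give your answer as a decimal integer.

20259

`type` follows `capacity` (2 bytes), so it starts at byte offset 2 and occupies 2 bytes.
Bytes at offsets 2..3: 4F 23.
In big-endian order the high byte comes first in memory.
The bytes are already most-significant first: 0x4F23.
0x4F23 = 20259.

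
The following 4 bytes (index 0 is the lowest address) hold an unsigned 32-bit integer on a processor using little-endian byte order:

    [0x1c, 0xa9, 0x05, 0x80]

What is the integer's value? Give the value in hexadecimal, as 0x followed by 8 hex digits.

0x8005A91C

Little-endian stores the least-significant byte at the lowest address.
Reassemble most-significant byte first: 80 05 A9 1C → 0x8005A91C.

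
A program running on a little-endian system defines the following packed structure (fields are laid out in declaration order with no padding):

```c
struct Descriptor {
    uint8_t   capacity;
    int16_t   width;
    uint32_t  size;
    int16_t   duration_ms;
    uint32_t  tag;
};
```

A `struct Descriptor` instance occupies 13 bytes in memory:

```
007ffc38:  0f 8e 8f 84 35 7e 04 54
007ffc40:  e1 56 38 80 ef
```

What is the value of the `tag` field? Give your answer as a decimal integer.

4018157654

`tag` follows `capacity` (1 B), `width` (2 B), `size` (4 B), `duration_ms` (2 B), so it starts at offset 1 + 2 + 4 + 2 = 9 and occupies 4 bytes.
Bytes at offsets 9..12: 56 38 80 EF.
In little-endian order the low byte comes first in memory.
Reassemble most-significant byte first: EF 80 38 56 → 0xEF803856.
0xEF803856 = 4018157654.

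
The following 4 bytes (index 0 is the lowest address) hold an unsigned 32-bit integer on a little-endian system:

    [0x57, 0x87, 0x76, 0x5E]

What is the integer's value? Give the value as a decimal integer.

Little-endian stores the least-significant byte at the lowest address.
Reassemble most-significant byte first: 5E 76 87 57 → 0x5E768757.
0x5E768757 = 1584826199.

1584826199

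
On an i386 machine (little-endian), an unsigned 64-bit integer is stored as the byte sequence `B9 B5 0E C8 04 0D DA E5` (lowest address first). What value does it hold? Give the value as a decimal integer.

16562564893795857849

In little-endian order the low byte comes first in memory.
Reassemble most-significant byte first: E5 DA 0D 04 C8 0E B5 B9 → 0xE5DA0D04C80EB5B9.
0xE5DA0D04C80EB5B9 = 16562564893795857849.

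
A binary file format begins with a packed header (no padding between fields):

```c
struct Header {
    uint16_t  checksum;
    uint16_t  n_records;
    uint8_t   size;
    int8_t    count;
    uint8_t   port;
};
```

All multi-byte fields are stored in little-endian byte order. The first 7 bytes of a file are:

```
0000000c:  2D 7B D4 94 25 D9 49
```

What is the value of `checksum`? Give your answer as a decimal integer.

`checksum` is the first field, at byte offset 0, occupying 2 bytes.
Bytes at offsets 0..1: 2D 7B.
Little-endian stores the least-significant byte at the lowest address.
Reassemble most-significant byte first: 7B 2D → 0x7B2D.
0x7B2D = 31533.

31533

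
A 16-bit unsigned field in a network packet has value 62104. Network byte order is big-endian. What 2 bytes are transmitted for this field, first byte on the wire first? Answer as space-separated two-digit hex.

F2 98

62104 in hexadecimal, padded to 16 bits, is 0xF298.
Split into bytes (most-significant first): F2 98.
Big-endian: lowest address holds the most-significant byte.
So the memory order matches the most-significant-first order: F2 98.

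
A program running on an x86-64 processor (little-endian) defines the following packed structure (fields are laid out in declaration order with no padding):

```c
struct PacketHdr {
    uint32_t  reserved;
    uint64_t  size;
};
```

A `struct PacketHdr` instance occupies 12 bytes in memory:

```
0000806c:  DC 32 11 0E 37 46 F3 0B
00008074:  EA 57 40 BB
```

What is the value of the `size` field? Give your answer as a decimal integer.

13492881146336462391

`size` follows `reserved` (4 bytes), so it starts at byte offset 4 and occupies 8 bytes.
Bytes at offsets 4..11: 37 46 F3 0B EA 57 40 BB.
Little-endian: lowest address holds the least-significant byte.
Reassemble most-significant byte first: BB 40 57 EA 0B F3 46 37 → 0xBB4057EA0BF34637.
0xBB4057EA0BF34637 = 13492881146336462391.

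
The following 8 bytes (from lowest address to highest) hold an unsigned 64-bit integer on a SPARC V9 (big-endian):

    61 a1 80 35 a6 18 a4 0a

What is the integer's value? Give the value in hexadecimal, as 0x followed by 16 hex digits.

0x61A18035A618A40A

Big-endian stores the most-significant byte at the lowest address.
The bytes are already most-significant first: 0x61A18035A618A40A.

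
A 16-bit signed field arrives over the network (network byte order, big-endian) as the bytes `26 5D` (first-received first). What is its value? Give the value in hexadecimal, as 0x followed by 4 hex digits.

0x265D

Big-endian: lowest address holds the most-significant byte.
The bytes are already most-significant first: 0x265D.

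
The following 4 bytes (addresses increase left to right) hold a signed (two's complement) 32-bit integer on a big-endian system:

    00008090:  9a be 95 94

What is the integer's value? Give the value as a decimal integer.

Big-endian: lowest address holds the most-significant byte.
The bytes are already most-significant first: 0x9ABE9594.
Top bit is set, so as a signed 32-bit value this is 0x9ABE9594 − 2^32 = -1698785900.

-1698785900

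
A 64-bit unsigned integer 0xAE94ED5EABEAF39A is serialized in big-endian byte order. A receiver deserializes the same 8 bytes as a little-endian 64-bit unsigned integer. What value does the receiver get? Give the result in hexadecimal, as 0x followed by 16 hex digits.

0x9AF3EAAB5EED94AE

Stored big-endian, the bytes at ascending addresses are AE 94 ED 5E AB EA F3 9A.
Read back as little-endian, the first byte is least significant, giving 0x9AF3EAAB5EED94AE.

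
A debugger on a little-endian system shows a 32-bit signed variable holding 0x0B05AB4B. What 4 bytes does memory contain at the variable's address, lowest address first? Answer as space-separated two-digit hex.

Split into bytes (most-significant first): 0B 05 AB 4B.
Little-endian stores the least-significant byte at the lowest address.
So at ascending addresses the bytes are 4B AB 05 0B.

4B AB 05 0B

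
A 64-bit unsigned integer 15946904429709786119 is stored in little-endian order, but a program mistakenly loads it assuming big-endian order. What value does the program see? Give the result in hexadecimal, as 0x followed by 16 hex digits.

15946904429709786119 in 64-bit hexadecimal is 0xDD4EC916A7F47C07.
Stored little-endian, the bytes at ascending addresses are 07 7C F4 A7 16 C9 4E DD.
Read back as big-endian, the last byte is least significant, giving 0x077CF4A716C94EDD.

0x077CF4A716C94EDD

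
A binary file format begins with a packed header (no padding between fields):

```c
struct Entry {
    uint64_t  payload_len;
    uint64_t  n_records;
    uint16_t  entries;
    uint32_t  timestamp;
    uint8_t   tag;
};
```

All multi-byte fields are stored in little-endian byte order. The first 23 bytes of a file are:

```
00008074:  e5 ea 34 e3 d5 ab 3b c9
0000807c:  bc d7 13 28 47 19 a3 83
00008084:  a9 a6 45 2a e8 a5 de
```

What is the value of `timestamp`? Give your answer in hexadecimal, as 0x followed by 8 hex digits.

0xA5E82A45

`timestamp` follows `payload_len` (8 B), `n_records` (8 B), `entries` (2 B), so it starts at offset 8 + 8 + 2 = 18 and occupies 4 bytes.
Bytes at offsets 18..21: 45 2A E8 A5.
Little-endian stores the least-significant byte at the lowest address.
Reassemble most-significant byte first: A5 E8 2A 45 → 0xA5E82A45.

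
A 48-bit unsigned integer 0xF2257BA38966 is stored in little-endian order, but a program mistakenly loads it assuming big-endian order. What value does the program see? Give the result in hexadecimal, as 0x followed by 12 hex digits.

0x6689A37B25F2

Stored little-endian, the bytes at ascending addresses are 66 89 A3 7B 25 F2.
Read back as big-endian, the last byte is least significant, giving 0x6689A37B25F2.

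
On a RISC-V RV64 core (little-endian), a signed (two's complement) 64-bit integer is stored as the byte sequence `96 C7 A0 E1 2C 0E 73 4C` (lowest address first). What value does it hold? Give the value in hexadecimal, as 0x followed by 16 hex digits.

0x4C730E2CE1A0C796

Little-endian stores the least-significant byte at the lowest address.
Reassemble most-significant byte first: 4C 73 0E 2C E1 A0 C7 96 → 0x4C730E2CE1A0C796.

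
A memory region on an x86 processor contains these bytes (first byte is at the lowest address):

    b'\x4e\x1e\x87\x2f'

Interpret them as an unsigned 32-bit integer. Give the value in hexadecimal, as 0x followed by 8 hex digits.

Little-endian stores the least-significant byte at the lowest address.
Reassemble most-significant byte first: 2F 87 1E 4E → 0x2F871E4E.

0x2F871E4E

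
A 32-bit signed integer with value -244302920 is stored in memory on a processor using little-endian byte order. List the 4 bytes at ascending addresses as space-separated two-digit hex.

B8 3B 70 F1

Two's complement of -244302920 in 32 bits: 244302920 = 0x0E8FC448; invert → 0xF1703BB7; add 1 → 0xF1703BB8.
Split into bytes (most-significant first): F1 70 3B B8.
In little-endian order the low byte comes first in memory.
So at ascending addresses the bytes are B8 3B 70 F1.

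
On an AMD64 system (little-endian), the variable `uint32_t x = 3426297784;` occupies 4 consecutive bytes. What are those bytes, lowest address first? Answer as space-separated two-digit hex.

3426297784 in hexadecimal, padded to 32 bits, is 0xCC3927B8.
Split into bytes (most-significant first): CC 39 27 B8.
Little-endian stores the least-significant byte at the lowest address.
So at ascending addresses the bytes are B8 27 39 CC.

B8 27 39 CC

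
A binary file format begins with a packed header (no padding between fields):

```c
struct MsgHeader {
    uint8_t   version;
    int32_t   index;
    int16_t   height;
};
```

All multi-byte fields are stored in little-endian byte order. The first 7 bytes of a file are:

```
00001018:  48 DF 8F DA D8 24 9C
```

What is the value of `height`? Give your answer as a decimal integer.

`height` follows `version` (1 B), `index` (4 B), so it starts at offset 1 + 4 = 5 and occupies 2 bytes.
Bytes at offsets 5..6: 24 9C.
Little-endian: lowest address holds the least-significant byte.
Reassemble most-significant byte first: 9C 24 → 0x9C24.
Top bit is set, so as a signed 16-bit value this is 0x9C24 − 2^16 = -25564.

-25564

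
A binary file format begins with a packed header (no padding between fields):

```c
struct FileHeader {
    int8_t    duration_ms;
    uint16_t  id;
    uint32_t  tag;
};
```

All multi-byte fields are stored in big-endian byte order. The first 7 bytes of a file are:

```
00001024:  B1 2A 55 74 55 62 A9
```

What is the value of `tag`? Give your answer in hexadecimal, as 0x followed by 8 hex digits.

`tag` follows `duration_ms` (1 B), `id` (2 B), so it starts at offset 1 + 2 = 3 and occupies 4 bytes.
Bytes at offsets 3..6: 74 55 62 A9.
Big-endian stores the most-significant byte at the lowest address.
The bytes are already most-significant first: 0x745562A9.

0x745562A9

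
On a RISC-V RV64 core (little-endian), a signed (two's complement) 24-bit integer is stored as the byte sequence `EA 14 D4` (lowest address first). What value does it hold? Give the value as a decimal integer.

-2878230

In little-endian order the low byte comes first in memory.
Reassemble most-significant byte first: D4 14 EA → 0xD414EA.
Top bit is set, so as a signed 24-bit value this is 0xD414EA − 2^24 = -2878230.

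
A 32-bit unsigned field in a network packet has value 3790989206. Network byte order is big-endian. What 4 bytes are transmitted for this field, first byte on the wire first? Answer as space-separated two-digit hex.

3790989206 in hexadecimal, padded to 32 bits, is 0xE1F5E796.
Split into bytes (most-significant first): E1 F5 E7 96.
Big-endian stores the most-significant byte at the lowest address.
So the memory order matches the most-significant-first order: E1 F5 E7 96.

E1 F5 E7 96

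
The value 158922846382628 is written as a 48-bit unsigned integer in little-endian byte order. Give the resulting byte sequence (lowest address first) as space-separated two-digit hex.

158922846382628 in hexadecimal, padded to 48 bits, is 0x908A1BCE2A24.
Split into bytes (most-significant first): 90 8A 1B CE 2A 24.
Little-endian stores the least-significant byte at the lowest address.
So at ascending addresses the bytes are 24 2A CE 1B 8A 90.

24 2A CE 1B 8A 90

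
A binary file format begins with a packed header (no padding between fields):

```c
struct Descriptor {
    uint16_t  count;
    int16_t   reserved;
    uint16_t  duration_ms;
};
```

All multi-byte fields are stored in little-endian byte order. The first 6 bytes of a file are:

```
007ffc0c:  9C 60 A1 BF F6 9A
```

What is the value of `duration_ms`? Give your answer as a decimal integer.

`duration_ms` follows `count` (2 B), `reserved` (2 B), so it starts at offset 2 + 2 = 4 and occupies 2 bytes.
Bytes at offsets 4..5: F6 9A.
Little-endian stores the least-significant byte at the lowest address.
Reassemble most-significant byte first: 9A F6 → 0x9AF6.
0x9AF6 = 39670.

39670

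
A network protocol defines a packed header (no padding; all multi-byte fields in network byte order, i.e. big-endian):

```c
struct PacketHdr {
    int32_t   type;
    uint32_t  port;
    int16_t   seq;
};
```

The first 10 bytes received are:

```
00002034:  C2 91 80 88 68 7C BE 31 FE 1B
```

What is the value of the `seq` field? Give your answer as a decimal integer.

`seq` follows `type` (4 B), `port` (4 B), so it starts at offset 4 + 4 = 8 and occupies 2 bytes.
Bytes at offsets 8..9: FE 1B.
In big-endian order the high byte comes first in memory.
The bytes are already most-significant first: 0xFE1B.
Top bit is set, so as a signed 16-bit value this is 0xFE1B − 2^16 = -485.

-485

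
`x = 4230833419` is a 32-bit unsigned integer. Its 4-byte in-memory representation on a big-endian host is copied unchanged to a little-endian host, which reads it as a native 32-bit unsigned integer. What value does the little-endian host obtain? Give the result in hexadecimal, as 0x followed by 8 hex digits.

0x0B652DFC

4230833419 in 32-bit hexadecimal is 0xFC2D650B.
Stored big-endian, the bytes at ascending addresses are FC 2D 65 0B.
Read back as little-endian, the first byte is least significant, giving 0x0B652DFC.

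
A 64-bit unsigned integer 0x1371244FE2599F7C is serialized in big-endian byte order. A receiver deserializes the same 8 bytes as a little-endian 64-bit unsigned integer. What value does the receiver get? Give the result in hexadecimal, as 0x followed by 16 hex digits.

Stored big-endian, the bytes at ascending addresses are 13 71 24 4F E2 59 9F 7C.
Read back as little-endian, the first byte is least significant, giving 0x7C9F59E24F247113.

0x7C9F59E24F247113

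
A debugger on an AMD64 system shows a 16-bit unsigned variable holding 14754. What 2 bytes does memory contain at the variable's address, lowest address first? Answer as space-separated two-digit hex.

A2 39

14754 in hexadecimal, padded to 16 bits, is 0x39A2.
Split into bytes (most-significant first): 39 A2.
Little-endian: lowest address holds the least-significant byte.
So at ascending addresses the bytes are A2 39.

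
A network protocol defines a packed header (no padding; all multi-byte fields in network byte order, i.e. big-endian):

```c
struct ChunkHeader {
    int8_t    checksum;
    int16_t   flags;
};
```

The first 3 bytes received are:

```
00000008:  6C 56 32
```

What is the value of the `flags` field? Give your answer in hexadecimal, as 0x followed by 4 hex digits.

`flags` follows `checksum` (1 byte), so it starts at byte offset 1 and occupies 2 bytes.
Bytes at offsets 1..2: 56 32.
Big-endian: lowest address holds the most-significant byte.
The bytes are already most-significant first: 0x5632.

0x5632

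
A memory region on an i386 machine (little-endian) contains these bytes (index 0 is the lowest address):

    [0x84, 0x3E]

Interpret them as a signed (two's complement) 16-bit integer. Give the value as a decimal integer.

In little-endian order the low byte comes first in memory.
Reassemble most-significant byte first: 3E 84 → 0x3E84.
0x3E84 = 16004.

16004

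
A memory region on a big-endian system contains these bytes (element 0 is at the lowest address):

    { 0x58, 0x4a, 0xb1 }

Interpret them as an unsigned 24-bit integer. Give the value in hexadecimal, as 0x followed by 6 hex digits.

0x584AB1

Big-endian: lowest address holds the most-significant byte.
The bytes are already most-significant first: 0x584AB1.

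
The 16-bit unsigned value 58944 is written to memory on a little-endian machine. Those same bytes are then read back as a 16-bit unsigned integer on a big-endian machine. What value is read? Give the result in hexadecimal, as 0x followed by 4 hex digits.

0x40E6

58944 in 16-bit hexadecimal is 0xE640.
Stored little-endian, the bytes at ascending addresses are 40 E6.
Read back as big-endian, the last byte is least significant, giving 0x40E6.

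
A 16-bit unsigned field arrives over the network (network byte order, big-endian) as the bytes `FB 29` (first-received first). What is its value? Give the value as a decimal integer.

64297

In big-endian order the high byte comes first in memory.
The bytes are already most-significant first: 0xFB29.
0xFB29 = 64297.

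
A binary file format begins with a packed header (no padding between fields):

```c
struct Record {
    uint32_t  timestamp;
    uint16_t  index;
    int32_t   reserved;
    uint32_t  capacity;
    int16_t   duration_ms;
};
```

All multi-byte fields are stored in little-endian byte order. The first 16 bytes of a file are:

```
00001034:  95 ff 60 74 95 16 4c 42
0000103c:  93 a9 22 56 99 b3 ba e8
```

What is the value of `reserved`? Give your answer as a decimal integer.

-1449967028

`reserved` follows `timestamp` (4 B), `index` (2 B), so it starts at offset 4 + 2 = 6 and occupies 4 bytes.
Bytes at offsets 6..9: 4C 42 93 A9.
Little-endian: lowest address holds the least-significant byte.
Reassemble most-significant byte first: A9 93 42 4C → 0xA993424C.
Top bit is set, so as a signed 32-bit value this is 0xA993424C − 2^32 = -1449967028.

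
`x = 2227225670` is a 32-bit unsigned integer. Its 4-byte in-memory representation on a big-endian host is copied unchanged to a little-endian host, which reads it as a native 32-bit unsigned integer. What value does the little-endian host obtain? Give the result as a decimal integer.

1187299460

2227225670 in 32-bit hexadecimal is 0x84C0C446.
Stored big-endian, the bytes at ascending addresses are 84 C0 C4 46.
Read back as little-endian, the first byte is least significant, giving 0x46C4C084.
0x46C4C084 = 1187299460.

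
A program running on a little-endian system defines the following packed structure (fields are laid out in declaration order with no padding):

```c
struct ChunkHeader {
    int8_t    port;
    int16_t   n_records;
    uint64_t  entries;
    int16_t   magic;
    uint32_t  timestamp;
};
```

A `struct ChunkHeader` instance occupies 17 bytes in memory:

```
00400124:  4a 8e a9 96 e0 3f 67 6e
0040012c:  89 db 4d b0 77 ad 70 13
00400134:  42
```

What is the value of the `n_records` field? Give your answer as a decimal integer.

-22130

`n_records` follows `port` (1 byte), so it starts at byte offset 1 and occupies 2 bytes.
Bytes at offsets 1..2: 8E A9.
Little-endian stores the least-significant byte at the lowest address.
Reassemble most-significant byte first: A9 8E → 0xA98E.
Top bit is set, so as a signed 16-bit value this is 0xA98E − 2^16 = -22130.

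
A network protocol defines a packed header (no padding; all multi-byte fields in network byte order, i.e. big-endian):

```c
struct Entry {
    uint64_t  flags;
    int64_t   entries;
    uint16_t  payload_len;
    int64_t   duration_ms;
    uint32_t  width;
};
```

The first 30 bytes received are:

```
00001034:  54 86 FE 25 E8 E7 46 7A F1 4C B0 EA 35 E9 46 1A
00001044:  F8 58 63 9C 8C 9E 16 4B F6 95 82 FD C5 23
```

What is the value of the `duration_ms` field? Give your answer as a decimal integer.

7177766516728526485

`duration_ms` follows `flags` (8 B), `entries` (8 B), `payload_len` (2 B), so it starts at offset 8 + 8 + 2 = 18 and occupies 8 bytes.
Bytes at offsets 18..25: 63 9C 8C 9E 16 4B F6 95.
In big-endian order the high byte comes first in memory.
The bytes are already most-significant first: 0x639C8C9E164BF695.
0x639C8C9E164BF695 = 7177766516728526485.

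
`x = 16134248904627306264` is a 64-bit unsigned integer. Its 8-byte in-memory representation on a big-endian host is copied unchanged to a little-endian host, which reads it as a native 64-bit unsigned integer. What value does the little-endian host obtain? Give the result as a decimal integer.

1783156445305235679

16134248904627306264 in 64-bit hexadecimal is 0xDFE85DE5560BBF18.
Stored big-endian, the bytes at ascending addresses are DF E8 5D E5 56 0B BF 18.
Read back as little-endian, the first byte is least significant, giving 0x18BF0B56E55DE8DF.
0x18BF0B56E55DE8DF = 1783156445305235679.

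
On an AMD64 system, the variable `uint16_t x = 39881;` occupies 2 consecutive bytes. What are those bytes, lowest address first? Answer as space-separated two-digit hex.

C9 9B

39881 in hexadecimal, padded to 16 bits, is 0x9BC9.
Split into bytes (most-significant first): 9B C9.
Little-endian: lowest address holds the least-significant byte.
So at ascending addresses the bytes are C9 9B.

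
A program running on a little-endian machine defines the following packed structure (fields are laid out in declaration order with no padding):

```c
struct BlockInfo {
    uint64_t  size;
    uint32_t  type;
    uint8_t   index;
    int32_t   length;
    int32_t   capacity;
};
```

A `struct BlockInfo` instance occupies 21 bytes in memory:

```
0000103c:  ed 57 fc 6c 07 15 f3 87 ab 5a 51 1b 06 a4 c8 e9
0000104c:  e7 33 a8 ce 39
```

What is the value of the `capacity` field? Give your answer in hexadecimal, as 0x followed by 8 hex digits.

0x39CEA833

`capacity` follows `size` (8 B), `type` (4 B), `index` (1 B), `length` (4 B), so it starts at offset 8 + 4 + 1 + 4 = 17 and occupies 4 bytes.
Bytes at offsets 17..20: 33 A8 CE 39.
Little-endian stores the least-significant byte at the lowest address.
Reassemble most-significant byte first: 39 CE A8 33 → 0x39CEA833.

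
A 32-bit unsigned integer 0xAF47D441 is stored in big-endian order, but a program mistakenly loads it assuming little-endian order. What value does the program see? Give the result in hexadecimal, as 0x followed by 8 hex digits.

0x41D447AF

Stored big-endian, the bytes at ascending addresses are AF 47 D4 41.
Read back as little-endian, the first byte is least significant, giving 0x41D447AF.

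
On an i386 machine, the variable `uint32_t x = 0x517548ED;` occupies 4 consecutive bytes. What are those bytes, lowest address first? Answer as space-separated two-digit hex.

ED 48 75 51

Split into bytes (most-significant first): 51 75 48 ED.
Little-endian stores the least-significant byte at the lowest address.
So at ascending addresses the bytes are ED 48 75 51.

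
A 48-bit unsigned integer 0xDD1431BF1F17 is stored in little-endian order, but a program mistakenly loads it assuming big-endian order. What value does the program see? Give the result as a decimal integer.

Stored little-endian, the bytes at ascending addresses are 17 1F BF 31 14 DD.
Read back as big-endian, the last byte is least significant, giving 0x171FBF3114DD.
0x171FBF3114DD = 25425119089885.

25425119089885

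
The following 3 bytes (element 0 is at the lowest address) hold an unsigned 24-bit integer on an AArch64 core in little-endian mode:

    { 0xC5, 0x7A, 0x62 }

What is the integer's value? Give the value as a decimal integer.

6453957

Little-endian stores the least-significant byte at the lowest address.
Reassemble most-significant byte first: 62 7A C5 → 0x627AC5.
0x627AC5 = 6453957.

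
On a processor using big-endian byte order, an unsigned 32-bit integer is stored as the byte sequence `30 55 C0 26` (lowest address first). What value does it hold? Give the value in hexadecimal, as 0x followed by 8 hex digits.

0x3055C026

Big-endian: lowest address holds the most-significant byte.
The bytes are already most-significant first: 0x3055C026.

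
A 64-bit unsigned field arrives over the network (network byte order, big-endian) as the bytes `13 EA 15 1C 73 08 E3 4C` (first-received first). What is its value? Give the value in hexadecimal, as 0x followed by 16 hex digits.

In big-endian order the high byte comes first in memory.
The bytes are already most-significant first: 0x13EA151C7308E34C.

0x13EA151C7308E34C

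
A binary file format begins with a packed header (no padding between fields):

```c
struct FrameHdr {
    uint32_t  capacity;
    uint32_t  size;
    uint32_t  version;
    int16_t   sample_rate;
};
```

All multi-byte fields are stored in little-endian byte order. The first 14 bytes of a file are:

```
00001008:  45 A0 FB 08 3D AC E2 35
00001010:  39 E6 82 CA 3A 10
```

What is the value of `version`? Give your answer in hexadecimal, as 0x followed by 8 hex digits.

0xCA82E639

`version` follows `capacity` (4 B), `size` (4 B), so it starts at offset 4 + 4 = 8 and occupies 4 bytes.
Bytes at offsets 8..11: 39 E6 82 CA.
In little-endian order the low byte comes first in memory.
Reassemble most-significant byte first: CA 82 E6 39 → 0xCA82E639.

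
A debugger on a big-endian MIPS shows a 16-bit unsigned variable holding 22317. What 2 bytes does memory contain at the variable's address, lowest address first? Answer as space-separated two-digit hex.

57 2D

22317 in hexadecimal, padded to 16 bits, is 0x572D.
Split into bytes (most-significant first): 57 2D.
Big-endian: lowest address holds the most-significant byte.
So the memory order matches the most-significant-first order: 57 2D.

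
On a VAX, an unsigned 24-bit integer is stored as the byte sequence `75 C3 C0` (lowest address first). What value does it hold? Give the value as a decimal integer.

12632949

In little-endian order the low byte comes first in memory.
Reassemble most-significant byte first: C0 C3 75 → 0xC0C375.
0xC0C375 = 12632949.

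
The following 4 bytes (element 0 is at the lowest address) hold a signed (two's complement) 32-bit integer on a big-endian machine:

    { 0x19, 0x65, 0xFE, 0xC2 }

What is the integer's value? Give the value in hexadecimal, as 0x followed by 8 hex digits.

In big-endian order the high byte comes first in memory.
The bytes are already most-significant first: 0x1965FEC2.

0x1965FEC2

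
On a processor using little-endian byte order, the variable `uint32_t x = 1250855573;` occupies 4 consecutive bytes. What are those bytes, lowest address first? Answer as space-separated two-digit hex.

95 8A 8E 4A

1250855573 in hexadecimal, padded to 32 bits, is 0x4A8E8A95.
Split into bytes (most-significant first): 4A 8E 8A 95.
Little-endian: lowest address holds the least-significant byte.
So at ascending addresses the bytes are 95 8A 8E 4A.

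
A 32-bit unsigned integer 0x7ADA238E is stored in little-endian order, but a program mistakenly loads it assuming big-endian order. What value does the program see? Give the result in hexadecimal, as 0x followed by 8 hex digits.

0x8E23DA7A

Stored little-endian, the bytes at ascending addresses are 8E 23 DA 7A.
Read back as big-endian, the last byte is least significant, giving 0x8E23DA7A.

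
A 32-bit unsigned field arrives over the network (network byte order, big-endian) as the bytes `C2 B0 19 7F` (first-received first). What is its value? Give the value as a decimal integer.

In big-endian order the high byte comes first in memory.
The bytes are already most-significant first: 0xC2B0197F.
0xC2B0197F = 3266320767.

3266320767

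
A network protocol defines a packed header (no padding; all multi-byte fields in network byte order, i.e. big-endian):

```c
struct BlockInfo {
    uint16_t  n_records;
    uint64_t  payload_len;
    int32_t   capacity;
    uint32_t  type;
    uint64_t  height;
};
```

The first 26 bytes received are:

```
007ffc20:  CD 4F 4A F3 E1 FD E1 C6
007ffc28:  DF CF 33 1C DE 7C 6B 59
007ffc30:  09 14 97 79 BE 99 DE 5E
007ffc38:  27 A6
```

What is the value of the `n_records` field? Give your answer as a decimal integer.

52559

`n_records` is the first field, at byte offset 0, occupying 2 bytes.
Bytes at offsets 0..1: CD 4F.
Big-endian stores the most-significant byte at the lowest address.
The bytes are already most-significant first: 0xCD4F.
0xCD4F = 52559.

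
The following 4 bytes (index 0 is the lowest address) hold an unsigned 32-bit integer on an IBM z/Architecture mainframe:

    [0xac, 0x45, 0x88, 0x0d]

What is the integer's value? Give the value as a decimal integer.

2890237965

In big-endian order the high byte comes first in memory.
The bytes are already most-significant first: 0xAC45880D.
0xAC45880D = 2890237965.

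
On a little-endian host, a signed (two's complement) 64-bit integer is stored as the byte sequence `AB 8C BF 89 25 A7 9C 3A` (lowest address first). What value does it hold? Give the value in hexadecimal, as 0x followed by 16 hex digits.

0x3A9CA72589BF8CAB

Little-endian: lowest address holds the least-significant byte.
Reassemble most-significant byte first: 3A 9C A7 25 89 BF 8C AB → 0x3A9CA72589BF8CAB.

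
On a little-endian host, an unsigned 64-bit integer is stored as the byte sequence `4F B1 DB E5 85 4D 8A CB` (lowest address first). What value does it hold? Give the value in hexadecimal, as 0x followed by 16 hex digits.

0xCB8A4D85E5DBB14F

In little-endian order the low byte comes first in memory.
Reassemble most-significant byte first: CB 8A 4D 85 E5 DB B1 4F → 0xCB8A4D85E5DBB14F.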